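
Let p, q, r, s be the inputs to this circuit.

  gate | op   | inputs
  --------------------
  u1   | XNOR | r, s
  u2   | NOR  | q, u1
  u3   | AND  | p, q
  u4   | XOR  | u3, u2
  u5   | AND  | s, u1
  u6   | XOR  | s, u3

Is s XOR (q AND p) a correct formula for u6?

u3 = p AND q
u6 = s XOR u3 = s XOR (p AND q)
At p=0, q=0, r=0, s=0: circuit gives 0, formula gives 0.
At p=0, q=0, r=0, s=1: circuit gives 1, formula gives 1.
Agrees on all 16 inputs.

Yes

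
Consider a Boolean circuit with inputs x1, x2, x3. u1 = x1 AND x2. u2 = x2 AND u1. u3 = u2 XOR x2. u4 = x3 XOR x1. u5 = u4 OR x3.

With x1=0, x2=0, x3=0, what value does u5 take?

u4 = 0 XOR 0 = 0
u5 = 0 OR 0 = 0

0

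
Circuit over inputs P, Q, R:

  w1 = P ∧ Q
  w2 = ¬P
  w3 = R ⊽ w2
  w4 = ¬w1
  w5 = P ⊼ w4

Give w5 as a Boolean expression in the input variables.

P ⊼ ¬(P ∧ Q)

w1 = P ∧ Q
w4 = ¬w1 = ¬(P ∧ Q)
w5 = P ⊼ w4 = P ⊼ ¬(P ∧ Q)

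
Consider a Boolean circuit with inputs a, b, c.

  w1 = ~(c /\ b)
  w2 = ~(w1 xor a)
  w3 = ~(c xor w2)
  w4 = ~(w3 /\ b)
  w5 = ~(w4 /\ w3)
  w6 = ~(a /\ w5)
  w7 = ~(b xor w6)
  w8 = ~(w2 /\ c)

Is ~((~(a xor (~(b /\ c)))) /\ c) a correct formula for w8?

w1 = ~(c /\ b)
w2 = ~(w1 xor a) = ~((~(c /\ b)) xor a)
w8 = ~(w2 /\ c) = ~((~((~(c /\ b)) xor a)) /\ c)
At a=0, b=1, c=1: circuit gives 0, formula gives 0.
At a=0, b=0, c=0: circuit gives 1, formula gives 1.
Agrees on all 8 inputs.

Yes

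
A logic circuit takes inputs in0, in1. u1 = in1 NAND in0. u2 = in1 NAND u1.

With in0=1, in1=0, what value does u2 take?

u1 = 0 NAND 1 = 1
u2 = 0 NAND 1 = 1

1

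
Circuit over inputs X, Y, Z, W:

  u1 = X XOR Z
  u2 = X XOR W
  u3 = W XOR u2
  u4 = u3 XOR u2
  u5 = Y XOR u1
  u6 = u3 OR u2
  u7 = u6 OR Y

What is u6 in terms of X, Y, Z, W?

(W XOR (X XOR W)) OR (X XOR W)

u2 = X XOR W
u3 = W XOR u2 = W XOR (X XOR W)
u6 = u3 OR u2 = (W XOR (X XOR W)) OR (X XOR W)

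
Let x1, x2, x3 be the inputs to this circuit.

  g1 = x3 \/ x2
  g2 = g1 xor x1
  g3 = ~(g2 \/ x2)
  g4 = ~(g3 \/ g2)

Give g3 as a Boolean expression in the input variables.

g1 = x3 \/ x2
g2 = g1 xor x1 = (x3 \/ x2) xor x1
g3 = ~(g2 \/ x2) = ~(((x3 \/ x2) xor x1) \/ x2)

~(((x3 \/ x2) xor x1) \/ x2)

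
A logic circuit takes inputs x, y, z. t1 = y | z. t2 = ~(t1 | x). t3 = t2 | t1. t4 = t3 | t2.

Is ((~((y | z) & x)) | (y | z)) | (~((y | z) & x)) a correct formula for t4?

No

t1 = y | z
t2 = ~(t1 | x) = ~((y | z) | x)
t3 = t2 | t1 = (~((y | z) | x)) | (y | z)
t4 = t3 | t2 = ((~((y | z) | x)) | (y | z)) | (~((y | z) | x))
At x=1, y=0, z=0: circuit gives 0, formula gives 1.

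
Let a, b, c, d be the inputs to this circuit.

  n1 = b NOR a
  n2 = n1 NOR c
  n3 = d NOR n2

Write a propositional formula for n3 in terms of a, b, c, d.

n1 = b NOR a
n2 = n1 NOR c = (b NOR a) NOR c
n3 = d NOR n2 = d NOR ((b NOR a) NOR c)

d NOR ((b NOR a) NOR c)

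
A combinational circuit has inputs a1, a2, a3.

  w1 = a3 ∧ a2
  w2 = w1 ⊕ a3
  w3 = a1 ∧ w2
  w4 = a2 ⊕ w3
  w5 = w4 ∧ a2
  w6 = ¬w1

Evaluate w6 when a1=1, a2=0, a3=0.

1

w1 = 0 ∧ 0 = 0
w6 = ¬0 = 1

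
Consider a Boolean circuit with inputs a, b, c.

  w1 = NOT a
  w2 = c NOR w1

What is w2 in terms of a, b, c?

c NOR NOT a

w1 = NOT a
w2 = c NOR w1 = c NOR NOT a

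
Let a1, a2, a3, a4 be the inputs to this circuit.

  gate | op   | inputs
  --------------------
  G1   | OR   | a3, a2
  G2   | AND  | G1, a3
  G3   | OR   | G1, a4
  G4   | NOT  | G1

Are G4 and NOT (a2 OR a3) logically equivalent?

Yes

G1 = a3 OR a2
G4 = NOT G1 = NOT (a3 OR a2)
At a1=0, a2=0, a3=1, a4=0: circuit gives 0, formula gives 0.
At a1=0, a2=0, a3=0, a4=0: circuit gives 1, formula gives 1.
Agrees on all 16 inputs.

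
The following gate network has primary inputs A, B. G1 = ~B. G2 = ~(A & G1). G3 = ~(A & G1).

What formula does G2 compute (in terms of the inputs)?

~(A & ~B)

G1 = ~B
G2 = ~(A & G1) = ~(A & ~B)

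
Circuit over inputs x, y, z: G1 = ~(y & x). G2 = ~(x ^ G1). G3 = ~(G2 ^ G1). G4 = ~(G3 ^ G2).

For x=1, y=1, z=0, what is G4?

0

G1 = ~(1 & 1) = 0
G2 = ~(1 ^ 0) = 0
G3 = ~(0 ^ 0) = 1
G4 = ~(1 ^ 0) = 0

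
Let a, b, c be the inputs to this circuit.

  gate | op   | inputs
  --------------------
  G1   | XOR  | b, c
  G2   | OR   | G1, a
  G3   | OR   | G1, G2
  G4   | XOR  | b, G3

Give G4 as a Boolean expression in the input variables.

G1 = b XOR c
G2 = G1 OR a = (b XOR c) OR a
G3 = G1 OR G2 = (b XOR c) OR ((b XOR c) OR a)
G4 = b XOR G3 = b XOR ((b XOR c) OR ((b XOR c) OR a))

b XOR ((b XOR c) OR ((b XOR c) OR a))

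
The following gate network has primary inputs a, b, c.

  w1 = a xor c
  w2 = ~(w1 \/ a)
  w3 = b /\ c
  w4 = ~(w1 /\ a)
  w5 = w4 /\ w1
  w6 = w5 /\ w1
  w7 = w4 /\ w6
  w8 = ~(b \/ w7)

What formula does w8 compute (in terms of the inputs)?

~(b \/ ((~((a xor c) /\ a)) /\ (((~((a xor c) /\ a)) /\ (a xor c)) /\ (a xor c))))

w1 = a xor c
w4 = ~(w1 /\ a) = ~((a xor c) /\ a)
w5 = w4 /\ w1 = (~((a xor c) /\ a)) /\ (a xor c)
w6 = w5 /\ w1 = ((~((a xor c) /\ a)) /\ (a xor c)) /\ (a xor c)
w7 = w4 /\ w6 = (~((a xor c) /\ a)) /\ (((~((a xor c) /\ a)) /\ (a xor c)) /\ (a xor c))
w8 = ~(b \/ w7) = ~(b \/ ((~((a xor c) /\ a)) /\ (((~((a xor c) /\ a)) /\ (a xor c)) /\ (a xor c))))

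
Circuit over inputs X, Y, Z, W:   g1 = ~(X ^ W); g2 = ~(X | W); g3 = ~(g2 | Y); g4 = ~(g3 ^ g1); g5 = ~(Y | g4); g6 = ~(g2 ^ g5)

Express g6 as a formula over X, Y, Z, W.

~((~(X | W)) ^ (~(Y | (~((~((~(X | W)) | Y)) ^ (~(X ^ W)))))))

g1 = ~(X ^ W)
g2 = ~(X | W)
g3 = ~(g2 | Y) = ~((~(X | W)) | Y)
g4 = ~(g3 ^ g1) = ~((~((~(X | W)) | Y)) ^ (~(X ^ W)))
g5 = ~(Y | g4) = ~(Y | (~((~((~(X | W)) | Y)) ^ (~(X ^ W)))))
g6 = ~(g2 ^ g5) = ~((~(X | W)) ^ (~(Y | (~((~((~(X | W)) | Y)) ^ (~(X ^ W)))))))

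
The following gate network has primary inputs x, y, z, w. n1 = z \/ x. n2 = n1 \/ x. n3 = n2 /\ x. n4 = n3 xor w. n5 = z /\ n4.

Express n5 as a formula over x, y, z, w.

n1 = z \/ x
n2 = n1 \/ x = (z \/ x) \/ x
n3 = n2 /\ x = ((z \/ x) \/ x) /\ x
n4 = n3 xor w = (((z \/ x) \/ x) /\ x) xor w
n5 = z /\ n4 = z /\ ((((z \/ x) \/ x) /\ x) xor w)

z /\ ((((z \/ x) \/ x) /\ x) xor w)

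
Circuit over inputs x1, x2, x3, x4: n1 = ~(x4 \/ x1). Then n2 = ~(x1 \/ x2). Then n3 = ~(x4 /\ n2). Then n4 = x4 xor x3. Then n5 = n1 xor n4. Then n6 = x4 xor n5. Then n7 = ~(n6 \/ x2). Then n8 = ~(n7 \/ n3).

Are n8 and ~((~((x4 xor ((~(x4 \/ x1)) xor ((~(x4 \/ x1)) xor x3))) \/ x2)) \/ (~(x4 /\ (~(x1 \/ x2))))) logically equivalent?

n1 = ~(x4 \/ x1)
n2 = ~(x1 \/ x2)
n3 = ~(x4 /\ n2) = ~(x4 /\ (~(x1 \/ x2)))
n4 = x4 xor x3
n5 = n1 xor n4 = (~(x4 \/ x1)) xor (x4 xor x3)
n6 = x4 xor n5 = x4 xor ((~(x4 \/ x1)) xor (x4 xor x3))
n7 = ~(n6 \/ x2) = ~((x4 xor ((~(x4 \/ x1)) xor (x4 xor x3))) \/ x2)
n8 = ~(n7 \/ n3) = ~((~((x4 xor ((~(x4 \/ x1)) xor (x4 xor x3))) \/ x2)) \/ (~(x4 /\ (~(x1 \/ x2)))))
At x1=0, x2=0, x3=0, x4=1: circuit gives 0, formula gives 1.

No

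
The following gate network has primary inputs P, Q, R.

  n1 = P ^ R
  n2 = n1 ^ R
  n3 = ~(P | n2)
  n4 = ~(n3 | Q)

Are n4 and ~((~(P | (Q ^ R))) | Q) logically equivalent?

No

n1 = P ^ R
n2 = n1 ^ R = (P ^ R) ^ R
n3 = ~(P | n2) = ~(P | ((P ^ R) ^ R))
n4 = ~(n3 | Q) = ~((~(P | ((P ^ R) ^ R))) | Q)
At P=0, Q=0, R=1: circuit gives 0, formula gives 1.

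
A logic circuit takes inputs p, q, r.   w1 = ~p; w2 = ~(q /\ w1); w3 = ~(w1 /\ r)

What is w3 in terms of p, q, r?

w1 = ~p
w3 = ~(w1 /\ r) = ~(~p /\ r)

~(~p /\ r)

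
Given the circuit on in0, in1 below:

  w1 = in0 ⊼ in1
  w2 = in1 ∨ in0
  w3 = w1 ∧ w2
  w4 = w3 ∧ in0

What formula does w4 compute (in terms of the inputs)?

w1 = in0 ⊼ in1
w2 = in1 ∨ in0
w3 = w1 ∧ w2 = (in0 ⊼ in1) ∧ (in1 ∨ in0)
w4 = w3 ∧ in0 = ((in0 ⊼ in1) ∧ (in1 ∨ in0)) ∧ in0

((in0 ⊼ in1) ∧ (in1 ∨ in0)) ∧ in0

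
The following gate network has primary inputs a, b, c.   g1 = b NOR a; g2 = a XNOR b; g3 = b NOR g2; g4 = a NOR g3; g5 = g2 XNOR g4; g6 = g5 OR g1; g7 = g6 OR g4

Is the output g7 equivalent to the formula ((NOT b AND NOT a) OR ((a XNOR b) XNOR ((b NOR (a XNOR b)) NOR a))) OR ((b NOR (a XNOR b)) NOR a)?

Yes

g1 = b NOR a
g2 = a XNOR b
g3 = b NOR g2 = b NOR (a XNOR b)
g4 = a NOR g3 = a NOR (b NOR (a XNOR b))
g5 = g2 XNOR g4 = (a XNOR b) XNOR (a NOR (b NOR (a XNOR b)))
g6 = g5 OR g1 = ((a XNOR b) XNOR (a NOR (b NOR (a XNOR b)))) OR (b NOR a)
g7 = g6 OR g4 = (((a XNOR b) XNOR (a NOR (b NOR (a XNOR b)))) OR (b NOR a)) OR (a NOR (b NOR (a XNOR b)))
At a=1, b=1, c=0: circuit gives 0, formula gives 0.
At a=0, b=0, c=0: circuit gives 1, formula gives 1.
Agrees on all 8 inputs.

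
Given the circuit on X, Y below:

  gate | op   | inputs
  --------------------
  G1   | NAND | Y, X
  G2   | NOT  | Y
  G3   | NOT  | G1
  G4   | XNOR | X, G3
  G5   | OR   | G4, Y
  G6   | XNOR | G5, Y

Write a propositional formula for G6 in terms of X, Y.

G1 = Y NAND X
G3 = NOT G1 = NOT (Y NAND X)
G4 = X XNOR G3 = X XNOR NOT (Y NAND X)
G5 = G4 OR Y = (X XNOR NOT (Y NAND X)) OR Y
G6 = G5 XNOR Y = ((X XNOR NOT (Y NAND X)) OR Y) XNOR Y

((X XNOR NOT (Y NAND X)) OR Y) XNOR Y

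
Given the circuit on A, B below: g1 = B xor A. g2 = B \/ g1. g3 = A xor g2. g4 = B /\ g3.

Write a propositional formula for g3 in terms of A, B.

A xor (B \/ (B xor A))

g1 = B xor A
g2 = B \/ g1 = B \/ (B xor A)
g3 = A xor g2 = A xor (B \/ (B xor A))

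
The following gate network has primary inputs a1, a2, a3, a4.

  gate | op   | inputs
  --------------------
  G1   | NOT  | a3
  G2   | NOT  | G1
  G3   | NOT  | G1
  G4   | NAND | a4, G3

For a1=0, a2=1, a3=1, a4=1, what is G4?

0

G1 = NOT 1 = 0
G3 = NOT 0 = 1
G4 = 1 NAND 1 = 0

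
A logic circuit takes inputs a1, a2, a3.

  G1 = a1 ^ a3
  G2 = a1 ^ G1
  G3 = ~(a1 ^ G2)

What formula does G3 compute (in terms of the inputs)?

G1 = a1 ^ a3
G2 = a1 ^ G1 = a1 ^ (a1 ^ a3)
G3 = ~(a1 ^ G2) = ~(a1 ^ (a1 ^ (a1 ^ a3)))

~(a1 ^ (a1 ^ (a1 ^ a3)))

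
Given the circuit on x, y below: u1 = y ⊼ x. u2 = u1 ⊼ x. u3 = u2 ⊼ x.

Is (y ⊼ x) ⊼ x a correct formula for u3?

u1 = y ⊼ x
u2 = u1 ⊼ x = (y ⊼ x) ⊼ x
u3 = u2 ⊼ x = ((y ⊼ x) ⊼ x) ⊼ x
At x=1, y=0: circuit gives 1, formula gives 0.

No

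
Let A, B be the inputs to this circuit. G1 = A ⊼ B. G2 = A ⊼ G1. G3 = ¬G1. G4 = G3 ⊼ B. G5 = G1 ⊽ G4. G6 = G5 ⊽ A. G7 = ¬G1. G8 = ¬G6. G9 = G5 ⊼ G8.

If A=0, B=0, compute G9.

G1 = 0 ⊼ 0 = 1
G3 = ¬1 = 0
G4 = 0 ⊼ 0 = 1
G5 = 1 ⊽ 1 = 0
G6 = 0 ⊽ 0 = 1
G8 = ¬1 = 0
G9 = 0 ⊼ 0 = 1

1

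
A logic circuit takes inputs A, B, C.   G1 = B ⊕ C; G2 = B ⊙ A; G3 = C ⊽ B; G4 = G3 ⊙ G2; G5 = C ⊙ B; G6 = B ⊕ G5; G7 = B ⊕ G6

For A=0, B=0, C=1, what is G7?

G5 = 1 ⊙ 0 = 0
G6 = 0 ⊕ 0 = 0
G7 = 0 ⊕ 0 = 0

0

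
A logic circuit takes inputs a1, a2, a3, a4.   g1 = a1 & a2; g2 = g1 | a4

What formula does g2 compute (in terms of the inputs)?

(a1 & a2) | a4

g1 = a1 & a2
g2 = g1 | a4 = (a1 & a2) | a4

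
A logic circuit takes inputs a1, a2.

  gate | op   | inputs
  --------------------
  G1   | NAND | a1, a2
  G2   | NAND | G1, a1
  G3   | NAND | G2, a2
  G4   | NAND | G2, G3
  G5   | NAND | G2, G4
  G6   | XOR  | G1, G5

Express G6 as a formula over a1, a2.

(a1 NAND a2) XOR (((a1 NAND a2) NAND a1) NAND (((a1 NAND a2) NAND a1) NAND (((a1 NAND a2) NAND a1) NAND a2)))

G1 = a1 NAND a2
G2 = G1 NAND a1 = (a1 NAND a2) NAND a1
G3 = G2 NAND a2 = ((a1 NAND a2) NAND a1) NAND a2
G4 = G2 NAND G3 = ((a1 NAND a2) NAND a1) NAND (((a1 NAND a2) NAND a1) NAND a2)
G5 = G2 NAND G4 = ((a1 NAND a2) NAND a1) NAND (((a1 NAND a2) NAND a1) NAND (((a1 NAND a2) NAND a1) NAND a2))
G6 = G1 XOR G5 = (a1 NAND a2) XOR (((a1 NAND a2) NAND a1) NAND (((a1 NAND a2) NAND a1) NAND (((a1 NAND a2) NAND a1) NAND a2)))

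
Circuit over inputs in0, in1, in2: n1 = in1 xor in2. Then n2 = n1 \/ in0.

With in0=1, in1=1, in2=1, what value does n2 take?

1

n1 = 1 xor 1 = 0
n2 = 0 \/ 1 = 1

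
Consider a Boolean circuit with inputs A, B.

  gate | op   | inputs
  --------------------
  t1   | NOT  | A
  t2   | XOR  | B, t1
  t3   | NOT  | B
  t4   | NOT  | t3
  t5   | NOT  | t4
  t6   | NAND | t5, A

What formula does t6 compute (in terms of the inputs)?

NOT NOT NOT B NAND A

t3 = NOT B
t4 = NOT t3 = NOT NOT B
t5 = NOT t4 = NOT NOT NOT B
t6 = t5 NAND A = NOT NOT NOT B NAND A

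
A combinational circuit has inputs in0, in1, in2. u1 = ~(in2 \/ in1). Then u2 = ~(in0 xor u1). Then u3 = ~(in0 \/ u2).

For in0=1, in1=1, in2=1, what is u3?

0

u1 = ~(1 \/ 1) = 0
u2 = ~(1 xor 0) = 0
u3 = ~(1 \/ 0) = 0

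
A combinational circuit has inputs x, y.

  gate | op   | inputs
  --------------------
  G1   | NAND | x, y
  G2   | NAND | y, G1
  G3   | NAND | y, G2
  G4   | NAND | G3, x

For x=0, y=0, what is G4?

G1 = 0 NAND 0 = 1
G2 = 0 NAND 1 = 1
G3 = 0 NAND 1 = 1
G4 = 1 NAND 0 = 1

1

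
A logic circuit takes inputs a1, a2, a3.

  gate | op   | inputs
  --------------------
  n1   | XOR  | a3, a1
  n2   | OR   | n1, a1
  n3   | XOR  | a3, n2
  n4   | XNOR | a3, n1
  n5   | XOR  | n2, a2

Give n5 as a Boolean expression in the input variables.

((a3 XOR a1) OR a1) XOR a2

n1 = a3 XOR a1
n2 = n1 OR a1 = (a3 XOR a1) OR a1
n5 = n2 XOR a2 = ((a3 XOR a1) OR a1) XOR a2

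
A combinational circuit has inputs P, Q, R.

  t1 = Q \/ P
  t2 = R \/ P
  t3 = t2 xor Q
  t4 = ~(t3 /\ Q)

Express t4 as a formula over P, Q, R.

t2 = R \/ P
t3 = t2 xor Q = (R \/ P) xor Q
t4 = ~(t3 /\ Q) = ~(((R \/ P) xor Q) /\ Q)

~(((R \/ P) xor Q) /\ Q)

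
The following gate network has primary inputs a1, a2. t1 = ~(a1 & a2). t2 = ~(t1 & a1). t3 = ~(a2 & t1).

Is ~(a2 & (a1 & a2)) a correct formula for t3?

t1 = ~(a1 & a2)
t3 = ~(a2 & t1) = ~(a2 & (~(a1 & a2)))
At a1=0, a2=1: circuit gives 0, formula gives 1.

No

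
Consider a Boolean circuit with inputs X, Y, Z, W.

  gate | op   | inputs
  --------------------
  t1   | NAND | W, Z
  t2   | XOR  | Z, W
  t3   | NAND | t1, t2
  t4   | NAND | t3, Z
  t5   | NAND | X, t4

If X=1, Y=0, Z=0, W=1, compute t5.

t1 = 1 NAND 0 = 1
t2 = 0 XOR 1 = 1
t3 = 1 NAND 1 = 0
t4 = 0 NAND 0 = 1
t5 = 1 NAND 1 = 0

0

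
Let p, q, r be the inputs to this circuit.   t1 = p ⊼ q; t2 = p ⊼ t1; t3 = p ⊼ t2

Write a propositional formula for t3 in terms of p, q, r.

p ⊼ (p ⊼ (p ⊼ q))

t1 = p ⊼ q
t2 = p ⊼ t1 = p ⊼ (p ⊼ q)
t3 = p ⊼ t2 = p ⊼ (p ⊼ (p ⊼ q))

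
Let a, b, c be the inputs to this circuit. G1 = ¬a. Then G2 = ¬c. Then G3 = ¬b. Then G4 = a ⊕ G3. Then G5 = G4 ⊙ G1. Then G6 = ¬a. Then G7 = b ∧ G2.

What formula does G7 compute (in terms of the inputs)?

b ∧ ¬c

G2 = ¬c
G7 = b ∧ G2 = b ∧ ¬c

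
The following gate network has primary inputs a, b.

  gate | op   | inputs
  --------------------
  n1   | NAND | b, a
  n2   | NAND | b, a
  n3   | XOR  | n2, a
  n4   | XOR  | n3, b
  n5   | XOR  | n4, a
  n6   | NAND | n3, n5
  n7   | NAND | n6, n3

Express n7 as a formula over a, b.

(((b NAND a) XOR a) NAND ((((b NAND a) XOR a) XOR b) XOR a)) NAND ((b NAND a) XOR a)

n2 = b NAND a
n3 = n2 XOR a = (b NAND a) XOR a
n4 = n3 XOR b = ((b NAND a) XOR a) XOR b
n5 = n4 XOR a = (((b NAND a) XOR a) XOR b) XOR a
n6 = n3 NAND n5 = ((b NAND a) XOR a) NAND ((((b NAND a) XOR a) XOR b) XOR a)
n7 = n6 NAND n3 = (((b NAND a) XOR a) NAND ((((b NAND a) XOR a) XOR b) XOR a)) NAND ((b NAND a) XOR a)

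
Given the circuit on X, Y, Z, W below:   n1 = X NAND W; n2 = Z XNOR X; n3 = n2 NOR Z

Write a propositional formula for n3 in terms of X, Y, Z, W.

(Z XNOR X) NOR Z

n2 = Z XNOR X
n3 = n2 NOR Z = (Z XNOR X) NOR Z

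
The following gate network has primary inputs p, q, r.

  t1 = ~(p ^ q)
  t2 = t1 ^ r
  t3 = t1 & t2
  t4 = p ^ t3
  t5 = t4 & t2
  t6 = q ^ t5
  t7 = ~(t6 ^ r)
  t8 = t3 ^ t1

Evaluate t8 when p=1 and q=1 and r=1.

1

t1 = ~(1 ^ 1) = 1
t2 = 1 ^ 1 = 0
t3 = 1 & 0 = 0
t8 = 0 ^ 1 = 1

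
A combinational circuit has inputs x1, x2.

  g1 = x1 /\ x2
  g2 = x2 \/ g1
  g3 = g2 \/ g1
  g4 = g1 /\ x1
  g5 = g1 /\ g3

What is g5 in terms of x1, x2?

(x1 /\ x2) /\ ((x2 \/ (x1 /\ x2)) \/ (x1 /\ x2))

g1 = x1 /\ x2
g2 = x2 \/ g1 = x2 \/ (x1 /\ x2)
g3 = g2 \/ g1 = (x2 \/ (x1 /\ x2)) \/ (x1 /\ x2)
g5 = g1 /\ g3 = (x1 /\ x2) /\ ((x2 \/ (x1 /\ x2)) \/ (x1 /\ x2))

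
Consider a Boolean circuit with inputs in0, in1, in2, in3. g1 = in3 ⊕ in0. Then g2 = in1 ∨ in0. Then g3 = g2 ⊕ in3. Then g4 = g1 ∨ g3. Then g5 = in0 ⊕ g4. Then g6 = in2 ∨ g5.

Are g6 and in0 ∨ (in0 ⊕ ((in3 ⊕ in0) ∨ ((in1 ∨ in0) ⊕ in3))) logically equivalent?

g1 = in3 ⊕ in0
g2 = in1 ∨ in0
g3 = g2 ⊕ in3 = (in1 ∨ in0) ⊕ in3
g4 = g1 ∨ g3 = (in3 ⊕ in0) ∨ ((in1 ∨ in0) ⊕ in3)
g5 = in0 ⊕ g4 = in0 ⊕ ((in3 ⊕ in0) ∨ ((in1 ∨ in0) ⊕ in3))
g6 = in2 ∨ g5 = in2 ∨ (in0 ⊕ ((in3 ⊕ in0) ∨ ((in1 ∨ in0) ⊕ in3)))
At in0=0, in1=0, in2=1, in3=0: circuit gives 1, formula gives 0.

No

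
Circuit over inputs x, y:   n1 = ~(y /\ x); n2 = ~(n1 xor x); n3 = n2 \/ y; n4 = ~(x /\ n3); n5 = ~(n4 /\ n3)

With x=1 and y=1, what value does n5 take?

1

n1 = ~(1 /\ 1) = 0
n2 = ~(0 xor 1) = 0
n3 = 0 \/ 1 = 1
n4 = ~(1 /\ 1) = 0
n5 = ~(0 /\ 1) = 1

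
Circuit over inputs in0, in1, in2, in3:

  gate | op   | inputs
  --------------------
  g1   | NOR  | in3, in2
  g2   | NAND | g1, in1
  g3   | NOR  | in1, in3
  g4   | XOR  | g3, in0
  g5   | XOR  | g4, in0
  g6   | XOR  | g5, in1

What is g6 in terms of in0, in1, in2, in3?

g3 = in1 NOR in3
g4 = g3 XOR in0 = (in1 NOR in3) XOR in0
g5 = g4 XOR in0 = ((in1 NOR in3) XOR in0) XOR in0
g6 = g5 XOR in1 = (((in1 NOR in3) XOR in0) XOR in0) XOR in1

(((in1 NOR in3) XOR in0) XOR in0) XOR in1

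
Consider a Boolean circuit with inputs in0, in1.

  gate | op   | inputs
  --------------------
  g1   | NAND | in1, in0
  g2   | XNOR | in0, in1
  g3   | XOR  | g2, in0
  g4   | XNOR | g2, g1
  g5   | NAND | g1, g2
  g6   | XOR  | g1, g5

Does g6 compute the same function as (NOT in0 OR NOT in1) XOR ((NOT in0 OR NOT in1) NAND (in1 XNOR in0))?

Yes

g1 = in1 NAND in0
g2 = in0 XNOR in1
g5 = g1 NAND g2 = (in1 NAND in0) NAND (in0 XNOR in1)
g6 = g1 XOR g5 = (in1 NAND in0) XOR ((in1 NAND in0) NAND (in0 XNOR in1))
At in0=0, in1=1: circuit gives 0, formula gives 0.
At in0=0, in1=0: circuit gives 1, formula gives 1.
Agrees on all 4 inputs.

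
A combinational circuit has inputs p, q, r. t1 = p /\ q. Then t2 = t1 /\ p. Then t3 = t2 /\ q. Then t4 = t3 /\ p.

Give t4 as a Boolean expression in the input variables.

t1 = p /\ q
t2 = t1 /\ p = (p /\ q) /\ p
t3 = t2 /\ q = ((p /\ q) /\ p) /\ q
t4 = t3 /\ p = (((p /\ q) /\ p) /\ q) /\ p

(((p /\ q) /\ p) /\ q) /\ p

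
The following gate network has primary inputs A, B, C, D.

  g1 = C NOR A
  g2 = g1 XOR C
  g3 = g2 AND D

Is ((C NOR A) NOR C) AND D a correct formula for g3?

No

g1 = C NOR A
g2 = g1 XOR C = (C NOR A) XOR C
g3 = g2 AND D = ((C NOR A) XOR C) AND D
At A=0, B=0, C=0, D=1: circuit gives 1, formula gives 0.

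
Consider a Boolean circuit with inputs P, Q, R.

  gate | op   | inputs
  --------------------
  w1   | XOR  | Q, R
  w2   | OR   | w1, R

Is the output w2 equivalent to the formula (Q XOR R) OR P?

No

w1 = Q XOR R
w2 = w1 OR R = (Q XOR R) OR R
At P=0, Q=1, R=1: circuit gives 1, formula gives 0.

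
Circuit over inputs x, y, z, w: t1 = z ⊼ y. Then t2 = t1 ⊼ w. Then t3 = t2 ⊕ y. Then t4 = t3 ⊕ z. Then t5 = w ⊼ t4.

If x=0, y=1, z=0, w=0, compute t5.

t1 = 0 ⊼ 1 = 1
t2 = 1 ⊼ 0 = 1
t3 = 1 ⊕ 1 = 0
t4 = 0 ⊕ 0 = 0
t5 = 0 ⊼ 0 = 1

1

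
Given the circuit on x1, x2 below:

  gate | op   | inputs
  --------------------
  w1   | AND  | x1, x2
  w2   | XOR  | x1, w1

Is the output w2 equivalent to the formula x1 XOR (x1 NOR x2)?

No

w1 = x1 AND x2
w2 = x1 XOR w1 = x1 XOR (x1 AND x2)
At x1=0, x2=0: circuit gives 0, formula gives 1.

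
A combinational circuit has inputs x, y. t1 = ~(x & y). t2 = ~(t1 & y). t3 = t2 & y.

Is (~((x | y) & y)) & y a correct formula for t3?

t1 = ~(x & y)
t2 = ~(t1 & y) = ~((~(x & y)) & y)
t3 = t2 & y = (~((~(x & y)) & y)) & y
At x=1, y=1: circuit gives 1, formula gives 0.

No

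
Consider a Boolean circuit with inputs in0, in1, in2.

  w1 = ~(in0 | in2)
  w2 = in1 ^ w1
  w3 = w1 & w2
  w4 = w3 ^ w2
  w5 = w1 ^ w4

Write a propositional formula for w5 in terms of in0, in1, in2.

(~(in0 | in2)) ^ (((~(in0 | in2)) & (in1 ^ (~(in0 | in2)))) ^ (in1 ^ (~(in0 | in2))))

w1 = ~(in0 | in2)
w2 = in1 ^ w1 = in1 ^ (~(in0 | in2))
w3 = w1 & w2 = (~(in0 | in2)) & (in1 ^ (~(in0 | in2)))
w4 = w3 ^ w2 = ((~(in0 | in2)) & (in1 ^ (~(in0 | in2)))) ^ (in1 ^ (~(in0 | in2)))
w5 = w1 ^ w4 = (~(in0 | in2)) ^ (((~(in0 | in2)) & (in1 ^ (~(in0 | in2)))) ^ (in1 ^ (~(in0 | in2))))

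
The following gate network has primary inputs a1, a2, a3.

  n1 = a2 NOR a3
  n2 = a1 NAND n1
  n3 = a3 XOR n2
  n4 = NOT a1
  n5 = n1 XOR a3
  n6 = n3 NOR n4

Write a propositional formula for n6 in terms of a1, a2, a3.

n1 = a2 NOR a3
n2 = a1 NAND n1 = a1 NAND (a2 NOR a3)
n3 = a3 XOR n2 = a3 XOR (a1 NAND (a2 NOR a3))
n4 = NOT a1
n6 = n3 NOR n4 = (a3 XOR (a1 NAND (a2 NOR a3))) NOR NOT a1

(a3 XOR (a1 NAND (a2 NOR a3))) NOR NOT a1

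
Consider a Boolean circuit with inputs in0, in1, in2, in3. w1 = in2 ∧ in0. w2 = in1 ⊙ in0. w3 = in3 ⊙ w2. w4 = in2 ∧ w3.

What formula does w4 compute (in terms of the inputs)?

w2 = in1 ⊙ in0
w3 = in3 ⊙ w2 = in3 ⊙ (in1 ⊙ in0)
w4 = in2 ∧ w3 = in2 ∧ (in3 ⊙ (in1 ⊙ in0))

in2 ∧ (in3 ⊙ (in1 ⊙ in0))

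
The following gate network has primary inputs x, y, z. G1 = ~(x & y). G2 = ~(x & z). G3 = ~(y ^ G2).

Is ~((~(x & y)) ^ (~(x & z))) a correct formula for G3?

G2 = ~(x & z)
G3 = ~(y ^ G2) = ~(y ^ (~(x & z)))
At x=0, y=0, z=0: circuit gives 0, formula gives 1.

No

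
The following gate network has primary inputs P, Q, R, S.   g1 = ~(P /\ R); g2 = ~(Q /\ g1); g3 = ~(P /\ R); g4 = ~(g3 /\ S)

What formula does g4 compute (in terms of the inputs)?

~((~(P /\ R)) /\ S)

g3 = ~(P /\ R)
g4 = ~(g3 /\ S) = ~((~(P /\ R)) /\ S)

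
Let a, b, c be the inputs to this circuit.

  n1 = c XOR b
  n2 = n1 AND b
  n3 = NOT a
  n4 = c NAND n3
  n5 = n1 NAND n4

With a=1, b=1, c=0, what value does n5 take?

n1 = 0 XOR 1 = 1
n3 = NOT 1 = 0
n4 = 0 NAND 0 = 1
n5 = 1 NAND 1 = 0

0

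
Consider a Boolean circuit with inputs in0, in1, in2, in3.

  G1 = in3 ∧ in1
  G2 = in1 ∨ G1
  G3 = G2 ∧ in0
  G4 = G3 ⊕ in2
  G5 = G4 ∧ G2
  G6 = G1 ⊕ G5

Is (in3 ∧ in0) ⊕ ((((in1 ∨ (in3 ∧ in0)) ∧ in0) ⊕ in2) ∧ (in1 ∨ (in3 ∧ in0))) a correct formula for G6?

G1 = in3 ∧ in1
G2 = in1 ∨ G1 = in1 ∨ (in3 ∧ in1)
G3 = G2 ∧ in0 = (in1 ∨ (in3 ∧ in1)) ∧ in0
G4 = G3 ⊕ in2 = ((in1 ∨ (in3 ∧ in1)) ∧ in0) ⊕ in2
G5 = G4 ∧ G2 = (((in1 ∨ (in3 ∧ in1)) ∧ in0) ⊕ in2) ∧ (in1 ∨ (in3 ∧ in1))
G6 = G1 ⊕ G5 = (in3 ∧ in1) ⊕ ((((in1 ∨ (in3 ∧ in1)) ∧ in0) ⊕ in2) ∧ (in1 ∨ (in3 ∧ in1)))
At in0=0, in1=1, in2=0, in3=1: circuit gives 1, formula gives 0.

No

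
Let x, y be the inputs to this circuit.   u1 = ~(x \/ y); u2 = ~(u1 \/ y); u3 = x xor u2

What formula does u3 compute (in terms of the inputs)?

u1 = ~(x \/ y)
u2 = ~(u1 \/ y) = ~((~(x \/ y)) \/ y)
u3 = x xor u2 = x xor (~((~(x \/ y)) \/ y))

x xor (~((~(x \/ y)) \/ y))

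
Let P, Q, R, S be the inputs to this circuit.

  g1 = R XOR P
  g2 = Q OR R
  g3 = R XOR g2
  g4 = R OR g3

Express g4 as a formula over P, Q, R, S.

g2 = Q OR R
g3 = R XOR g2 = R XOR (Q OR R)
g4 = R OR g3 = R OR (R XOR (Q OR R))

R OR (R XOR (Q OR R))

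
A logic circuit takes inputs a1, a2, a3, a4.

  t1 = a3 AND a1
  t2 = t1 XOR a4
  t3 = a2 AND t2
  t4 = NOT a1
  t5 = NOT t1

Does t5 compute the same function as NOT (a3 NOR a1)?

No

t1 = a3 AND a1
t5 = NOT t1 = NOT (a3 AND a1)
At a1=0, a2=0, a3=0, a4=0: circuit gives 1, formula gives 0.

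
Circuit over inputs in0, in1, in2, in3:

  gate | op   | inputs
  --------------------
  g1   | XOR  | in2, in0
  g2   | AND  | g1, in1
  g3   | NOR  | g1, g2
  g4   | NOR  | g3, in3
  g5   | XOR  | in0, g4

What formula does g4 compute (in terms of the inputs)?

((in2 XOR in0) NOR ((in2 XOR in0) AND in1)) NOR in3

g1 = in2 XOR in0
g2 = g1 AND in1 = (in2 XOR in0) AND in1
g3 = g1 NOR g2 = (in2 XOR in0) NOR ((in2 XOR in0) AND in1)
g4 = g3 NOR in3 = ((in2 XOR in0) NOR ((in2 XOR in0) AND in1)) NOR in3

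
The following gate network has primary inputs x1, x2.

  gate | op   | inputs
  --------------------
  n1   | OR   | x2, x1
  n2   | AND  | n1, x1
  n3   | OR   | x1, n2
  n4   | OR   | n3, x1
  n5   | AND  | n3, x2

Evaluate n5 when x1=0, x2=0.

n1 = 0 OR 0 = 0
n2 = 0 AND 0 = 0
n3 = 0 OR 0 = 0
n5 = 0 AND 0 = 0

0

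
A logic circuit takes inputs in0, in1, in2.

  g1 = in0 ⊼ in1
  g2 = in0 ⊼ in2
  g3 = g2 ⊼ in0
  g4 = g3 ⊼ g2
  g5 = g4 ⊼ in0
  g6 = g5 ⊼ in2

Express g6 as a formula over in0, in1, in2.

((((in0 ⊼ in2) ⊼ in0) ⊼ (in0 ⊼ in2)) ⊼ in0) ⊼ in2

g2 = in0 ⊼ in2
g3 = g2 ⊼ in0 = (in0 ⊼ in2) ⊼ in0
g4 = g3 ⊼ g2 = ((in0 ⊼ in2) ⊼ in0) ⊼ (in0 ⊼ in2)
g5 = g4 ⊼ in0 = (((in0 ⊼ in2) ⊼ in0) ⊼ (in0 ⊼ in2)) ⊼ in0
g6 = g5 ⊼ in2 = ((((in0 ⊼ in2) ⊼ in0) ⊼ (in0 ⊼ in2)) ⊼ in0) ⊼ in2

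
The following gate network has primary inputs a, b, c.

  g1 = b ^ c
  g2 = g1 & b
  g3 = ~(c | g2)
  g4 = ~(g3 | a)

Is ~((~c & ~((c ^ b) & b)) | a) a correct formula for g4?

Yes

g1 = b ^ c
g2 = g1 & b = (b ^ c) & b
g3 = ~(c | g2) = ~(c | ((b ^ c) & b))
g4 = ~(g3 | a) = ~((~(c | ((b ^ c) & b))) | a)
At a=0, b=0, c=0: circuit gives 0, formula gives 0.
At a=0, b=0, c=1: circuit gives 1, formula gives 1.
Agrees on all 8 inputs.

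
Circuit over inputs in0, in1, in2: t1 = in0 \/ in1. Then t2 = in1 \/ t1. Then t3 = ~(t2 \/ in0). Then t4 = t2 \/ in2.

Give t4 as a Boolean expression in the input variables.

(in1 \/ (in0 \/ in1)) \/ in2

t1 = in0 \/ in1
t2 = in1 \/ t1 = in1 \/ (in0 \/ in1)
t4 = t2 \/ in2 = (in1 \/ (in0 \/ in1)) \/ in2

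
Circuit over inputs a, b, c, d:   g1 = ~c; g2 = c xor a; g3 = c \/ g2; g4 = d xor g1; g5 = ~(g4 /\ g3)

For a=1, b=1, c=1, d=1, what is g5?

0

g1 = ~1 = 0
g2 = 1 xor 1 = 0
g3 = 1 \/ 0 = 1
g4 = 1 xor 0 = 1
g5 = ~(1 /\ 1) = 0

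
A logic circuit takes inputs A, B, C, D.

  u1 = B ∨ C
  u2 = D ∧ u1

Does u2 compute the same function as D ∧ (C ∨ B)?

u1 = B ∨ C
u2 = D ∧ u1 = D ∧ (B ∨ C)
At A=0, B=0, C=0, D=0: circuit gives 0, formula gives 0.
At A=0, B=0, C=1, D=1: circuit gives 1, formula gives 1.
Agrees on all 16 inputs.

Yes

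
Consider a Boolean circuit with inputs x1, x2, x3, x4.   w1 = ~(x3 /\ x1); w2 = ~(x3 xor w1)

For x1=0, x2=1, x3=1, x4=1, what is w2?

1

w1 = ~(1 /\ 0) = 1
w2 = ~(1 xor 1) = 1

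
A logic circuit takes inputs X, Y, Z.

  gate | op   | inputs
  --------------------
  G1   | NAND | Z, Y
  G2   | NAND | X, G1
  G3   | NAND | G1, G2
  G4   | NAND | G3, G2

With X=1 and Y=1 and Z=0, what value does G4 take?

1

G1 = 0 NAND 1 = 1
G2 = 1 NAND 1 = 0
G3 = 1 NAND 0 = 1
G4 = 1 NAND 0 = 1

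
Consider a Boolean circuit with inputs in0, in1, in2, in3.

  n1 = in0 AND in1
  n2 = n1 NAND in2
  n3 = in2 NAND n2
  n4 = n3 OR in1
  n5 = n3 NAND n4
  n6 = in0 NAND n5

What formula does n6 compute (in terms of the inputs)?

n1 = in0 AND in1
n2 = n1 NAND in2 = (in0 AND in1) NAND in2
n3 = in2 NAND n2 = in2 NAND ((in0 AND in1) NAND in2)
n4 = n3 OR in1 = (in2 NAND ((in0 AND in1) NAND in2)) OR in1
n5 = n3 NAND n4 = (in2 NAND ((in0 AND in1) NAND in2)) NAND ((in2 NAND ((in0 AND in1) NAND in2)) OR in1)
n6 = in0 NAND n5 = in0 NAND ((in2 NAND ((in0 AND in1) NAND in2)) NAND ((in2 NAND ((in0 AND in1) NAND in2)) OR in1))

in0 NAND ((in2 NAND ((in0 AND in1) NAND in2)) NAND ((in2 NAND ((in0 AND in1) NAND in2)) OR in1))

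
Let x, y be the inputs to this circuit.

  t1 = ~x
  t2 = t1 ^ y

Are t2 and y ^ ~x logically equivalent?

Yes

t1 = ~x
t2 = t1 ^ y = ~x ^ y
At x=0, y=1: circuit gives 0, formula gives 0.
At x=0, y=0: circuit gives 1, formula gives 1.
Agrees on all 4 inputs.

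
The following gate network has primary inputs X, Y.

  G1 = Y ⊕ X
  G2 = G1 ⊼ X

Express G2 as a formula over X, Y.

(Y ⊕ X) ⊼ X

G1 = Y ⊕ X
G2 = G1 ⊼ X = (Y ⊕ X) ⊼ X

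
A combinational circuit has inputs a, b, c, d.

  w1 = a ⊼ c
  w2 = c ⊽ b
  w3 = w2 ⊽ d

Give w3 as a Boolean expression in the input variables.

(c ⊽ b) ⊽ d

w2 = c ⊽ b
w3 = w2 ⊽ d = (c ⊽ b) ⊽ d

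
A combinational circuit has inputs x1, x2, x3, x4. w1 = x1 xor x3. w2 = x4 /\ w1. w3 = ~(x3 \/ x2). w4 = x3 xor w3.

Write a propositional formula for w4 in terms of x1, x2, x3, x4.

w3 = ~(x3 \/ x2)
w4 = x3 xor w3 = x3 xor (~(x3 \/ x2))

x3 xor (~(x3 \/ x2))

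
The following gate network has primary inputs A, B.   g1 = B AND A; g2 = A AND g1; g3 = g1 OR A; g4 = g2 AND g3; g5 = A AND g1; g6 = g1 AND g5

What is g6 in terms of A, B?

g1 = B AND A
g5 = A AND g1 = A AND (B AND A)
g6 = g1 AND g5 = (B AND A) AND (A AND (B AND A))

(B AND A) AND (A AND (B AND A))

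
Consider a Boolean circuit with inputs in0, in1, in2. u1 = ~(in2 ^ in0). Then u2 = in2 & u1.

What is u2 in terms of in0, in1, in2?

in2 & (~(in2 ^ in0))

u1 = ~(in2 ^ in0)
u2 = in2 & u1 = in2 & (~(in2 ^ in0))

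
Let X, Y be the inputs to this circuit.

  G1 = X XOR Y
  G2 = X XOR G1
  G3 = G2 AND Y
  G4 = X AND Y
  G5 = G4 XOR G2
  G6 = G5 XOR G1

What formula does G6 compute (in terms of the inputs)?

((X AND Y) XOR (X XOR (X XOR Y))) XOR (X XOR Y)

G1 = X XOR Y
G2 = X XOR G1 = X XOR (X XOR Y)
G4 = X AND Y
G5 = G4 XOR G2 = (X AND Y) XOR (X XOR (X XOR Y))
G6 = G5 XOR G1 = ((X AND Y) XOR (X XOR (X XOR Y))) XOR (X XOR Y)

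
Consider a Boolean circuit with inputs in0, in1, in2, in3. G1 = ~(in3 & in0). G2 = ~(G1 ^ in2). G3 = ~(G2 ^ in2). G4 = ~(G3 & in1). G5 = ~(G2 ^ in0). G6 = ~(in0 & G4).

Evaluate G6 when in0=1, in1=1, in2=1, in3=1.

G1 = ~(1 & 1) = 0
G2 = ~(0 ^ 1) = 0
G3 = ~(0 ^ 1) = 0
G4 = ~(0 & 1) = 1
G6 = ~(1 & 1) = 0

0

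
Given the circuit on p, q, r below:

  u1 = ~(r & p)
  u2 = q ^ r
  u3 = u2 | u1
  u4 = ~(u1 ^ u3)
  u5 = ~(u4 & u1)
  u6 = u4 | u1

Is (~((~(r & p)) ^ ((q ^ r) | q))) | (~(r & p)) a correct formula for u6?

No

u1 = ~(r & p)
u2 = q ^ r
u3 = u2 | u1 = (q ^ r) | (~(r & p))
u4 = ~(u1 ^ u3) = ~((~(r & p)) ^ ((q ^ r) | (~(r & p))))
u6 = u4 | u1 = (~((~(r & p)) ^ ((q ^ r) | (~(r & p))))) | (~(r & p))
At p=1, q=1, r=1: circuit gives 1, formula gives 0.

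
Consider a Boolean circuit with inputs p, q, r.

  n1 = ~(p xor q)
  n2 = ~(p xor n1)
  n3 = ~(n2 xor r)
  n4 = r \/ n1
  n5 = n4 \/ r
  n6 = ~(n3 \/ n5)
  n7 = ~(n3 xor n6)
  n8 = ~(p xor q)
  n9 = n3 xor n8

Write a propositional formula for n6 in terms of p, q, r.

~((~((~(p xor (~(p xor q)))) xor r)) \/ ((r \/ (~(p xor q))) \/ r))

n1 = ~(p xor q)
n2 = ~(p xor n1) = ~(p xor (~(p xor q)))
n3 = ~(n2 xor r) = ~((~(p xor (~(p xor q)))) xor r)
n4 = r \/ n1 = r \/ (~(p xor q))
n5 = n4 \/ r = (r \/ (~(p xor q))) \/ r
n6 = ~(n3 \/ n5) = ~((~((~(p xor (~(p xor q)))) xor r)) \/ ((r \/ (~(p xor q))) \/ r))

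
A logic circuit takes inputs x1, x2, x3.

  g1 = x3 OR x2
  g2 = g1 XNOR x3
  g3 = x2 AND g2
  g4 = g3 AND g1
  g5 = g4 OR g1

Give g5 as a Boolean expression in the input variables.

g1 = x3 OR x2
g2 = g1 XNOR x3 = (x3 OR x2) XNOR x3
g3 = x2 AND g2 = x2 AND ((x3 OR x2) XNOR x3)
g4 = g3 AND g1 = (x2 AND ((x3 OR x2) XNOR x3)) AND (x3 OR x2)
g5 = g4 OR g1 = ((x2 AND ((x3 OR x2) XNOR x3)) AND (x3 OR x2)) OR (x3 OR x2)

((x2 AND ((x3 OR x2) XNOR x3)) AND (x3 OR x2)) OR (x3 OR x2)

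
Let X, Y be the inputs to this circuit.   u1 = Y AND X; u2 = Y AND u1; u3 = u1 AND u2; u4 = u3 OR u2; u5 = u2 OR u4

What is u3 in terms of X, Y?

u1 = Y AND X
u2 = Y AND u1 = Y AND (Y AND X)
u3 = u1 AND u2 = (Y AND X) AND (Y AND (Y AND X))

(Y AND X) AND (Y AND (Y AND X))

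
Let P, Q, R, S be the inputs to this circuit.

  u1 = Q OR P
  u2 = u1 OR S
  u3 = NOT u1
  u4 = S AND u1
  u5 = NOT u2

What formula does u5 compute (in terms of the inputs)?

NOT ((Q OR P) OR S)

u1 = Q OR P
u2 = u1 OR S = (Q OR P) OR S
u5 = NOT u2 = NOT ((Q OR P) OR S)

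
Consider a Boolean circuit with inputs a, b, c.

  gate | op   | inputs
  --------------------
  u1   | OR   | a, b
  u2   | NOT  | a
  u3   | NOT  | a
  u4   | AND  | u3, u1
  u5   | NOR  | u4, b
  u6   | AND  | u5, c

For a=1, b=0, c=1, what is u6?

1

u1 = 1 OR 0 = 1
u3 = NOT 1 = 0
u4 = 0 AND 1 = 0
u5 = 0 NOR 0 = 1
u6 = 1 AND 1 = 1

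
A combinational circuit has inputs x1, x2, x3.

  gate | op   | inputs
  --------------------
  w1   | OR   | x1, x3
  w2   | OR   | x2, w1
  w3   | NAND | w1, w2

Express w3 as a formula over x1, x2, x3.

(x1 OR x3) NAND (x2 OR (x1 OR x3))

w1 = x1 OR x3
w2 = x2 OR w1 = x2 OR (x1 OR x3)
w3 = w1 NAND w2 = (x1 OR x3) NAND (x2 OR (x1 OR x3))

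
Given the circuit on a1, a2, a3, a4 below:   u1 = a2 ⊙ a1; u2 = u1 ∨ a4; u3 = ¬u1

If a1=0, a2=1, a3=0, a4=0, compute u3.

u1 = 1 ⊙ 0 = 0
u3 = ¬0 = 1

1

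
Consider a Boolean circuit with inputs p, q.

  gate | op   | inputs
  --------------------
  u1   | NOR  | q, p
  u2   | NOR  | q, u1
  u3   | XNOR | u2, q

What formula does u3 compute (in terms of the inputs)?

(q NOR (q NOR p)) XNOR q

u1 = q NOR p
u2 = q NOR u1 = q NOR (q NOR p)
u3 = u2 XNOR q = (q NOR (q NOR p)) XNOR q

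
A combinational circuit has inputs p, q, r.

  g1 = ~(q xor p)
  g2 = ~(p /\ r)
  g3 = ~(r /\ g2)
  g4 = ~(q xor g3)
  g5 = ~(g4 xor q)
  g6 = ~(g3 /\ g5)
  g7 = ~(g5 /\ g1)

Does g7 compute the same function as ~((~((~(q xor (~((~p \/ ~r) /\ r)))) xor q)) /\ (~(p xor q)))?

Yes

g1 = ~(q xor p)
g2 = ~(p /\ r)
g3 = ~(r /\ g2) = ~(r /\ (~(p /\ r)))
g4 = ~(q xor g3) = ~(q xor (~(r /\ (~(p /\ r)))))
g5 = ~(g4 xor q) = ~((~(q xor (~(r /\ (~(p /\ r)))))) xor q)
g7 = ~(g5 /\ g1) = ~((~((~(q xor (~(r /\ (~(p /\ r)))))) xor q)) /\ (~(q xor p)))
At p=0, q=0, r=0: circuit gives 0, formula gives 0.
At p=0, q=0, r=1: circuit gives 1, formula gives 1.
Agrees on all 8 inputs.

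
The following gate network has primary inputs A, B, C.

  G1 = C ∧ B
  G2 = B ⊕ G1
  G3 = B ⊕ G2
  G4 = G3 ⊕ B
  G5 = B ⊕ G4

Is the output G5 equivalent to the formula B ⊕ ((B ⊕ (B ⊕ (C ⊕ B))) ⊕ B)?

G1 = C ∧ B
G2 = B ⊕ G1 = B ⊕ (C ∧ B)
G3 = B ⊕ G2 = B ⊕ (B ⊕ (C ∧ B))
G4 = G3 ⊕ B = (B ⊕ (B ⊕ (C ∧ B))) ⊕ B
G5 = B ⊕ G4 = B ⊕ ((B ⊕ (B ⊕ (C ∧ B))) ⊕ B)
At A=0, B=0, C=1: circuit gives 0, formula gives 1.

No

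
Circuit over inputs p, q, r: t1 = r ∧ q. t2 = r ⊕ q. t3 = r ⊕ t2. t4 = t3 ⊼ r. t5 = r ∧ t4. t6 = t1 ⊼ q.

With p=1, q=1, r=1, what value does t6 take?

0

t1 = 1 ∧ 1 = 1
t6 = 1 ⊼ 1 = 0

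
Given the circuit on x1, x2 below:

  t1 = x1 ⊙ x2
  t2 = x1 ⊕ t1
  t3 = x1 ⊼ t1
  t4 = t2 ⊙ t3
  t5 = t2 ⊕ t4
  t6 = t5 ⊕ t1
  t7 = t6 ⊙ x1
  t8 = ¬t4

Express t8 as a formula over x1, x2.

¬((x1 ⊕ (x1 ⊙ x2)) ⊙ (x1 ⊼ (x1 ⊙ x2)))

t1 = x1 ⊙ x2
t2 = x1 ⊕ t1 = x1 ⊕ (x1 ⊙ x2)
t3 = x1 ⊼ t1 = x1 ⊼ (x1 ⊙ x2)
t4 = t2 ⊙ t3 = (x1 ⊕ (x1 ⊙ x2)) ⊙ (x1 ⊼ (x1 ⊙ x2))
t8 = ¬t4 = ¬((x1 ⊕ (x1 ⊙ x2)) ⊙ (x1 ⊼ (x1 ⊙ x2)))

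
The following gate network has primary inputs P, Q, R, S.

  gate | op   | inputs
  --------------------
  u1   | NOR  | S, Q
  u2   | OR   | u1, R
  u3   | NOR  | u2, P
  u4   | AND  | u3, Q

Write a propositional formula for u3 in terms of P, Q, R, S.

u1 = S NOR Q
u2 = u1 OR R = (S NOR Q) OR R
u3 = u2 NOR P = ((S NOR Q) OR R) NOR P

((S NOR Q) OR R) NOR P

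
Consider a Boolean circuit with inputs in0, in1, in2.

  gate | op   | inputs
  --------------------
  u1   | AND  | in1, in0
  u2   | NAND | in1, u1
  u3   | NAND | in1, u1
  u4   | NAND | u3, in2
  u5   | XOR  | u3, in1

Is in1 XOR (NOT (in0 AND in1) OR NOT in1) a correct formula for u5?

u1 = in1 AND in0
u3 = in1 NAND u1 = in1 NAND (in1 AND in0)
u5 = u3 XOR in1 = (in1 NAND (in1 AND in0)) XOR in1
At in0=0, in1=1, in2=0: circuit gives 0, formula gives 0.
At in0=0, in1=0, in2=0: circuit gives 1, formula gives 1.
Agrees on all 8 inputs.

Yes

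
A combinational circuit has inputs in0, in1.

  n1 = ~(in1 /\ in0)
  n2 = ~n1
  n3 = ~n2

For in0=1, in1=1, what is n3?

n1 = ~(1 /\ 1) = 0
n2 = ~0 = 1
n3 = ~1 = 0

0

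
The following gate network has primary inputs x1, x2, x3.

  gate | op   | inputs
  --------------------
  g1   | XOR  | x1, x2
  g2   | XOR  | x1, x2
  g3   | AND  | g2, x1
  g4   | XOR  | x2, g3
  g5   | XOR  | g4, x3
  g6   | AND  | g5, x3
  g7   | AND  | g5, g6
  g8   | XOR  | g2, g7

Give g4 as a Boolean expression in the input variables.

x2 XOR ((x1 XOR x2) AND x1)

g2 = x1 XOR x2
g3 = g2 AND x1 = (x1 XOR x2) AND x1
g4 = x2 XOR g3 = x2 XOR ((x1 XOR x2) AND x1)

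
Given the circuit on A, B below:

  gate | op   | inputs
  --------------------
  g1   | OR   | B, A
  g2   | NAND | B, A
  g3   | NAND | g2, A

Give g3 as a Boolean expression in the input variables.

g2 = B NAND A
g3 = g2 NAND A = (B NAND A) NAND A

(B NAND A) NAND A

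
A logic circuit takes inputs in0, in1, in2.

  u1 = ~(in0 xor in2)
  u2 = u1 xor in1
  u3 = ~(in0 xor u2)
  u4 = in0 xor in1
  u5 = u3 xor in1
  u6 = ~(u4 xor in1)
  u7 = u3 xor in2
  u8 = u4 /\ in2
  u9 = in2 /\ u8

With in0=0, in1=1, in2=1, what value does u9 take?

1

u4 = 0 xor 1 = 1
u8 = 1 /\ 1 = 1
u9 = 1 /\ 1 = 1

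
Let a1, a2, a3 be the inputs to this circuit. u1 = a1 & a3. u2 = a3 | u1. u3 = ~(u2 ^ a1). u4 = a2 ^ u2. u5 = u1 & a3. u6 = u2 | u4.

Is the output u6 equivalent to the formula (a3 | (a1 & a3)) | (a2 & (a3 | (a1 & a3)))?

u1 = a1 & a3
u2 = a3 | u1 = a3 | (a1 & a3)
u4 = a2 ^ u2 = a2 ^ (a3 | (a1 & a3))
u6 = u2 | u4 = (a3 | (a1 & a3)) | (a2 ^ (a3 | (a1 & a3)))
At a1=0, a2=1, a3=0: circuit gives 1, formula gives 0.

No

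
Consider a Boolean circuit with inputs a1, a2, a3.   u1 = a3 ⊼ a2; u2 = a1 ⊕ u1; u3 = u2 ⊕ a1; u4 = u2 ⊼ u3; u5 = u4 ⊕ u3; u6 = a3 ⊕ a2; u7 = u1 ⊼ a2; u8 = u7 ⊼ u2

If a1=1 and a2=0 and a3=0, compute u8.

1

u1 = 0 ⊼ 0 = 1
u2 = 1 ⊕ 1 = 0
u7 = 1 ⊼ 0 = 1
u8 = 1 ⊼ 0 = 1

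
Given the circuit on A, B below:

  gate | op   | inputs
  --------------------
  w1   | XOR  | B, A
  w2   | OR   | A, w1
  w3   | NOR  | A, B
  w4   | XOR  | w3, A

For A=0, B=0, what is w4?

w3 = 0 NOR 0 = 1
w4 = 1 XOR 0 = 1

1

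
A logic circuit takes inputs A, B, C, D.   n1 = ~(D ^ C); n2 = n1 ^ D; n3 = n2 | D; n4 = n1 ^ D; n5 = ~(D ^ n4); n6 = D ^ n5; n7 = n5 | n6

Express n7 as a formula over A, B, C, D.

n1 = ~(D ^ C)
n4 = n1 ^ D = (~(D ^ C)) ^ D
n5 = ~(D ^ n4) = ~(D ^ ((~(D ^ C)) ^ D))
n6 = D ^ n5 = D ^ (~(D ^ ((~(D ^ C)) ^ D)))
n7 = n5 | n6 = (~(D ^ ((~(D ^ C)) ^ D))) | (D ^ (~(D ^ ((~(D ^ C)) ^ D))))

(~(D ^ ((~(D ^ C)) ^ D))) | (D ^ (~(D ^ ((~(D ^ C)) ^ D))))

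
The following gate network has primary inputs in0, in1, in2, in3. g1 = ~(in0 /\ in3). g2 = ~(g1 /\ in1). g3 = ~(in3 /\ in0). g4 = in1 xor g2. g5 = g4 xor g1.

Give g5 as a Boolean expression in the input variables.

g1 = ~(in0 /\ in3)
g2 = ~(g1 /\ in1) = ~((~(in0 /\ in3)) /\ in1)
g4 = in1 xor g2 = in1 xor (~((~(in0 /\ in3)) /\ in1))
g5 = g4 xor g1 = (in1 xor (~((~(in0 /\ in3)) /\ in1))) xor (~(in0 /\ in3))

(in1 xor (~((~(in0 /\ in3)) /\ in1))) xor (~(in0 /\ in3))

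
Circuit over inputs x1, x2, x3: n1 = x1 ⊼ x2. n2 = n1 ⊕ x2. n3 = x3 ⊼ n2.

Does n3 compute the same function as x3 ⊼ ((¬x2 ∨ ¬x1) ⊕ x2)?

n1 = x1 ⊼ x2
n2 = n1 ⊕ x2 = (x1 ⊼ x2) ⊕ x2
n3 = x3 ⊼ n2 = x3 ⊼ ((x1 ⊼ x2) ⊕ x2)
At x1=0, x2=0, x3=1: circuit gives 0, formula gives 0.
At x1=0, x2=0, x3=0: circuit gives 1, formula gives 1.
Agrees on all 8 inputs.

Yes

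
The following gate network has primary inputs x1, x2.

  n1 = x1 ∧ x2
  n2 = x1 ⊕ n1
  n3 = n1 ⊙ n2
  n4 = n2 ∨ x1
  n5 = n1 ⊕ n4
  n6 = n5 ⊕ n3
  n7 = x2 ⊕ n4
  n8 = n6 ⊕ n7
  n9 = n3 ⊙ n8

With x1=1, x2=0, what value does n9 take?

n1 = 1 ∧ 0 = 0
n2 = 1 ⊕ 0 = 1
n3 = 0 ⊙ 1 = 0
n4 = 1 ∨ 1 = 1
n5 = 0 ⊕ 1 = 1
n6 = 1 ⊕ 0 = 1
n7 = 0 ⊕ 1 = 1
n8 = 1 ⊕ 1 = 0
n9 = 0 ⊙ 0 = 1

1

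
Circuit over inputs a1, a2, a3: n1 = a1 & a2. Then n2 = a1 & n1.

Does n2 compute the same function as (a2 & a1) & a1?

n1 = a1 & a2
n2 = a1 & n1 = a1 & (a1 & a2)
At a1=0, a2=0, a3=0: circuit gives 0, formula gives 0.
At a1=1, a2=1, a3=0: circuit gives 1, formula gives 1.
Agrees on all 8 inputs.

Yes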